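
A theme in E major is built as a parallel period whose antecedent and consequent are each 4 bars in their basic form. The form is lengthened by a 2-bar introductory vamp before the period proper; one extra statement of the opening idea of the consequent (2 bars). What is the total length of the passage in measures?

12 measures

Basic parallel period: 4 + 4 = 8 bars.
8 (basic form) + 2 (introduction) + 2 (extra statement) = 12.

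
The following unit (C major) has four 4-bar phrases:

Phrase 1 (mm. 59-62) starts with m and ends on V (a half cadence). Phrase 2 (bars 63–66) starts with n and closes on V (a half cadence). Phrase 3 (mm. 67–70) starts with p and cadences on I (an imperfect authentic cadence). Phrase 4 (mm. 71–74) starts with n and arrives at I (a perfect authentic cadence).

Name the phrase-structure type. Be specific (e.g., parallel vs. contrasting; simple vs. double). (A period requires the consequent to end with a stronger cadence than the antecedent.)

Four phrases in two halves: the first half (bars 59–66) ends with a half cadence, the second (mm. 67-74) with a perfect authentic cadence — a large antecedent–consequent pair, i.e. a double period.
Phrase 3 begins with different material from phrase 1, making it contrasting.

contrasting double period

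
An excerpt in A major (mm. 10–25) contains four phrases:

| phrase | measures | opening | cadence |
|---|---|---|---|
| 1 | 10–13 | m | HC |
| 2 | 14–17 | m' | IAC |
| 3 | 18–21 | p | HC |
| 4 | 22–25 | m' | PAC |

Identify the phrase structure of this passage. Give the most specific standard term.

contrasting double period

Four phrases in two halves: the first half (bars 10–17) ends with an imperfect authentic cadence, the second (measures 18–25) with a perfect authentic cadence — a large antecedent–consequent pair, i.e. a double period.
Phrase 3 begins with different material from phrase 1, making it contrasting.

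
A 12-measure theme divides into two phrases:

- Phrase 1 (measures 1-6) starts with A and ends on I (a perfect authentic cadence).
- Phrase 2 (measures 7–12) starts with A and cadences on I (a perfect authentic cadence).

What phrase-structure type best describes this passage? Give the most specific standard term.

repeated phrase

Both phrases have the same opening (A) and the same cadence (perfect authentic cadence): the second is a restatement, not a consequent, so this is a repeated phrase rather than a period.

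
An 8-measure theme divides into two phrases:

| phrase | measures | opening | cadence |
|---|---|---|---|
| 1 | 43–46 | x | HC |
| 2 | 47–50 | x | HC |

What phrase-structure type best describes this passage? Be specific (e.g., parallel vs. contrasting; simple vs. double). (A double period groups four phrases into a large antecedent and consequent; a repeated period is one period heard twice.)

Both phrases have the same opening (x) and the same cadence (half cadence): the second is a restatement, not a consequent, so this is a repeated phrase rather than a period.

repeated phrase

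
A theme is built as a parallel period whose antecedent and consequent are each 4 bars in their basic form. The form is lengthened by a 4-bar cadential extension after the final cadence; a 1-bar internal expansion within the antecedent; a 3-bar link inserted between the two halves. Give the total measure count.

Basic parallel period: 4 + 4 = 8 bars.
8 (basic form) + 4 (cadential extension) + 1 (internal expansion) + 3 (link) = 16.

16 measures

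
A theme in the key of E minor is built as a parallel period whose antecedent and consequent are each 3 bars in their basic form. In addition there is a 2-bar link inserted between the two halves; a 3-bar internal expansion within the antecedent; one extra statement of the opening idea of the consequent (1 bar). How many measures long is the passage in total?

12 measures

Basic parallel period: 3 + 3 = 6 bars.
6 (basic form) + 2 (link) + 3 (internal expansion) + 1 (extra statement) = 12.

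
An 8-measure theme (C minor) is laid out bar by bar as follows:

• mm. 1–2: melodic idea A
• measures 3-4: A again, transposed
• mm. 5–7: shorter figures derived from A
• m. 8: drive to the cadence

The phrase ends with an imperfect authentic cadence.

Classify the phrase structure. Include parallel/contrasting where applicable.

Basic idea (mm. 1–2) + its repetition (bars 3-4) form the presentation; fragmentation and cadence (measures 5–8) form the continuation — the 8-bar whole is a sentence.

sentence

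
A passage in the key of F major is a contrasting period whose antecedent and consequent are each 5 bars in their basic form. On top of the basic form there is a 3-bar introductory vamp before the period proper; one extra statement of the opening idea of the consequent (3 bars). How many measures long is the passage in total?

16 measures

Basic contrasting period: 5 + 5 = 10 bars.
10 (basic form) + 3 (introduction) + 3 (extra statement) = 16.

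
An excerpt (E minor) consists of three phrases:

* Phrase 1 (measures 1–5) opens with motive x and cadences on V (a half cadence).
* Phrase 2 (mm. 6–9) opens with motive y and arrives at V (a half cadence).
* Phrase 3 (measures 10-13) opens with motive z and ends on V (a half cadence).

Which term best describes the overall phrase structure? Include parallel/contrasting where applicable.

phrase group

The final phrase closes with a half cadence, which is not stronger than the preceding half cadence; the 3 phrases lack an overall antecedent–consequent design and so form a phrase group.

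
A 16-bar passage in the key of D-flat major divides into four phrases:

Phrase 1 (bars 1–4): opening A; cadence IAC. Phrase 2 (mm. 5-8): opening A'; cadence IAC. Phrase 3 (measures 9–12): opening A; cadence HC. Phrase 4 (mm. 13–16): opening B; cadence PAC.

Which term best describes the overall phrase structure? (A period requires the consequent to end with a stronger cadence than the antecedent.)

Four phrases in two halves: the first half (bars 1–8) ends with an imperfect authentic cadence, the second (bars 9–16) with a perfect authentic cadence — a large antecedent–consequent pair, i.e. a double period.
Phrase 3 begins with the same material as phrase 1, making it parallel.

parallel double period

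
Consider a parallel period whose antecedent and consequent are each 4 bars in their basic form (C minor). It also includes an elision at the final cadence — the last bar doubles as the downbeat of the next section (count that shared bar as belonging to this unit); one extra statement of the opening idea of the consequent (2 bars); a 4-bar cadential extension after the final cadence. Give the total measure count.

14 measures

Basic parallel period: 4 + 4 = 8 bars.
8 (basic form) + 2 (extra statement) + 4 (cadential extension) = 14.
The elision shares a bar with the next section but does not change this unit's count.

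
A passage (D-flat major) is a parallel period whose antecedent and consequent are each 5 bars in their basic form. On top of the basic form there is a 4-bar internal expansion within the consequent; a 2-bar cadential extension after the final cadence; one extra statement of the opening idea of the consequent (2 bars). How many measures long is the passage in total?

18 measures

Basic parallel period: 5 + 5 = 10 bars.
10 (basic form) + 4 (internal expansion) + 2 (cadential extension) + 2 (extra statement) = 18.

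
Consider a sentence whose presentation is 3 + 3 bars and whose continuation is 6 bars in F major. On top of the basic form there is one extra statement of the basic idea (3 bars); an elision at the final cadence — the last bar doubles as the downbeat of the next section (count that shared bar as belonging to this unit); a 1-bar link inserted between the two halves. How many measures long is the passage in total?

16 measures

Basic sentence: 3 + 3 + 6 = 12 bars.
12 (basic form) + 3 (extra statement) + 1 (link) = 16.
The elision shares a bar with the next section but does not change this unit's count.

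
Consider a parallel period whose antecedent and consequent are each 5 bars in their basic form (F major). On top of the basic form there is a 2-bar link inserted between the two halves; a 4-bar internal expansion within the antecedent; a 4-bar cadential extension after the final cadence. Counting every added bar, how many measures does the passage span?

20 measures

Basic parallel period: 5 + 5 = 10 bars.
10 (basic form) + 2 (link) + 4 (internal expansion) + 4 (cadential extension) = 20.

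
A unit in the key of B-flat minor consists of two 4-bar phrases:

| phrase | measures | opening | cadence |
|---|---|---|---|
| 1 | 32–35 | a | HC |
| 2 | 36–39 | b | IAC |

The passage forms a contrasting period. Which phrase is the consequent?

phrase 2

The phrase ending with the weaker cadence (half cadence) is the antecedent; the one ending more conclusively (imperfect authentic cadence) is the consequent. The consequent is phrase 2.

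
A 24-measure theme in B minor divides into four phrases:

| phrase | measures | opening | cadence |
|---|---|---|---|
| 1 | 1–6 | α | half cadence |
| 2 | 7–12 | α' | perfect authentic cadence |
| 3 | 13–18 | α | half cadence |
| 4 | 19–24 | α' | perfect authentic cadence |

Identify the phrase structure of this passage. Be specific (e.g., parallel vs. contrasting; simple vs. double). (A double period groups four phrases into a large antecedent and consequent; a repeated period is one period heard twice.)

repeated period

The cadence pattern HC–PAC–HC–PAC is weak–strong twice, and phrases 3–4 restate phrases 1–2: a period heard twice, not a double period (which would end weakly at phrase 2).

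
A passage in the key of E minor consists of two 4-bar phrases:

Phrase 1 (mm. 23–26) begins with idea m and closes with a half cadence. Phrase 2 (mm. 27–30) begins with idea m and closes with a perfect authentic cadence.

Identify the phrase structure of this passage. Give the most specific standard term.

Phrase 1 ends with a half cadence (weaker) and phrase 2 with a perfect authentic cadence (stronger): antecedent + consequent = a period.
The two phrases open with the same material (m / m), so the period is parallel.

parallel period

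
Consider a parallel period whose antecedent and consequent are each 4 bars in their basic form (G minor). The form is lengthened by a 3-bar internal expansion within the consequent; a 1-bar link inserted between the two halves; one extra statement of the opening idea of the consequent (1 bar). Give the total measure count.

Basic parallel period: 4 + 4 = 8 bars.
8 (basic form) + 3 (internal expansion) + 1 (link) + 1 (extra statement) = 13.

13 measures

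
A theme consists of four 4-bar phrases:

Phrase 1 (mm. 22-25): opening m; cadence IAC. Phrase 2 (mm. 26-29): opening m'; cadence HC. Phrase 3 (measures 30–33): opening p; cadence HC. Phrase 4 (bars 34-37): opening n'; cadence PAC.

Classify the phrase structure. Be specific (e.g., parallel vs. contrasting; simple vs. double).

Four phrases in two halves: the first half (mm. 22–29) ends with a half cadence, the second (mm. 30-37) with a perfect authentic cadence — a large antecedent–consequent pair, i.e. a double period.
Phrase 3 begins with different material from phrase 1, making it contrasting.

contrasting double period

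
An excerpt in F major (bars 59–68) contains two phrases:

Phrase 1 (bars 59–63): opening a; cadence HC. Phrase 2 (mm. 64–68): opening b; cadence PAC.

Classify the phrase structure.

contrasting period

Phrase 1 ends with a half cadence (weaker) and phrase 2 with a perfect authentic cadence (stronger): antecedent + consequent = a period.
The two phrases open with different material (a / b), so the period is contrasting.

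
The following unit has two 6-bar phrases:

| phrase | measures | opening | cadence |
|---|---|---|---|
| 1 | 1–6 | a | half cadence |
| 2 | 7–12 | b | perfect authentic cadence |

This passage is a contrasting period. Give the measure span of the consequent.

The antecedent is the phrase ending with the weaker cadence (half cadence, phrase 1) and the consequent the one ending more conclusively (perfect authentic cadence, phrase 2); the consequent is bars 7–12.

measures 7–12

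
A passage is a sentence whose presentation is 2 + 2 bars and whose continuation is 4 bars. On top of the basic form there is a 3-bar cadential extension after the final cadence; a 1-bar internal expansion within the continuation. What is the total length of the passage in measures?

12 measures

Basic sentence: 2 + 2 + 4 = 8 bars.
8 (basic form) + 3 (cadential extension) + 1 (internal expansion) = 12.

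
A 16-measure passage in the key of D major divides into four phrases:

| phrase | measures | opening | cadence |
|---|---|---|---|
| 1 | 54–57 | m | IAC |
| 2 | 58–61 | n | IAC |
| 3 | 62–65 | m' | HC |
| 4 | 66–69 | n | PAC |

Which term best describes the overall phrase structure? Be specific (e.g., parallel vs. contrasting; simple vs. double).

Four phrases in two halves: the first half (mm. 54–61) ends with an imperfect authentic cadence, the second (bars 62-69) with a perfect authentic cadence — a large antecedent–consequent pair, i.e. a double period.
Phrase 3 begins with the same material as phrase 1, making it parallel.

parallel double period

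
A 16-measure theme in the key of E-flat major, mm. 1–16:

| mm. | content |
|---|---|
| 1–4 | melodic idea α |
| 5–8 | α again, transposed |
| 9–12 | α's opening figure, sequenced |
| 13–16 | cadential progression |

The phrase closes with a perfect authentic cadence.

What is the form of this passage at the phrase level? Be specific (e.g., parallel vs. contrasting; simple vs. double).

Basic idea (mm. 1–4) + its repetition (mm. 5–8) form the presentation; fragmentation and cadence (mm. 9-16) form the continuation — the 16-bar whole is a sentence.

sentence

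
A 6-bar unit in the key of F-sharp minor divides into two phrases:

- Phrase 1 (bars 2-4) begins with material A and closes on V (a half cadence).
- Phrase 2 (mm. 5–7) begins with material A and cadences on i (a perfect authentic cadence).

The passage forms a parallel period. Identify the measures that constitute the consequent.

The antecedent is the phrase ending with the weaker cadence (half cadence, phrase 1) and the consequent the one ending more conclusively (perfect authentic cadence, phrase 2); the consequent is bars 5-7.

measures 5–7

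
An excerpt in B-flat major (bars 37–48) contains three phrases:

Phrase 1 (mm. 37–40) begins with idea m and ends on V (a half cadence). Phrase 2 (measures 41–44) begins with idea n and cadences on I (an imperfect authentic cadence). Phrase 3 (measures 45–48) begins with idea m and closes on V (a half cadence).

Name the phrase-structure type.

The final phrase closes with a half cadence, which is not stronger than the preceding imperfect authentic cadence; the 3 phrases lack an overall antecedent–consequent design and so form a phrase group.

phrase group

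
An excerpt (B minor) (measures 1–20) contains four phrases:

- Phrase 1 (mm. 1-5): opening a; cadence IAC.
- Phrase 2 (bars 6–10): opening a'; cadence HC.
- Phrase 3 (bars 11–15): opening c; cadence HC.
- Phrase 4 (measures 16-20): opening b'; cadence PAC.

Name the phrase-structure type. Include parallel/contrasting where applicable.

contrasting double period

Four phrases in two halves: the first half (measures 1–10) ends with a half cadence, the second (measures 11–20) with a perfect authentic cadence — a large antecedent–consequent pair, i.e. a double period.
Phrase 3 begins with different material from phrase 1, making it contrasting.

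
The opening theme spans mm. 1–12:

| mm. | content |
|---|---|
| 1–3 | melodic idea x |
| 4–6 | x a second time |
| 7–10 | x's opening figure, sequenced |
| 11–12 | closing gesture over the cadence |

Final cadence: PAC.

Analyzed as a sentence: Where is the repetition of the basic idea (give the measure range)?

The presentation of a sentence is the basic idea (measures 1–3) plus its repetition (mm. 4–6); the repetition of the basic idea is therefore bars 4–6.

measures 4–6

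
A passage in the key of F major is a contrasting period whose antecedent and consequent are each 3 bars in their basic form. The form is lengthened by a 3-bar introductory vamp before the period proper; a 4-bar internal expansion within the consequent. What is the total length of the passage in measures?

Basic contrasting period: 3 + 3 = 6 bars.
6 (basic form) + 3 (introduction) + 4 (internal expansion) = 13.

13 measures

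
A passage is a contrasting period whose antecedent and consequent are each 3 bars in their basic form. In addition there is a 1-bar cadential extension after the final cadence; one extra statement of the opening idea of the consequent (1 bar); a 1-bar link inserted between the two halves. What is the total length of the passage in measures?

9 measures

Basic contrasting period: 3 + 3 = 6 bars.
6 (basic form) + 1 (cadential extension) + 1 (extra statement) + 1 (link) = 9.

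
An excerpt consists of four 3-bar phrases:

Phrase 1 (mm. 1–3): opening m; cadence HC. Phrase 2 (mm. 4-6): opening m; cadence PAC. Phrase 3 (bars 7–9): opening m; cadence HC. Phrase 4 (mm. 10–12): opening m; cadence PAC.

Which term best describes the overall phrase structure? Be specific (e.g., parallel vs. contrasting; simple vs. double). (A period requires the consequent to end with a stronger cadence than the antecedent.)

The cadence pattern HC–PAC–HC–PAC is weak–strong twice, and phrases 3–4 restate phrases 1–2: a period heard twice, not a double period (which would end weakly at phrase 2).

repeated period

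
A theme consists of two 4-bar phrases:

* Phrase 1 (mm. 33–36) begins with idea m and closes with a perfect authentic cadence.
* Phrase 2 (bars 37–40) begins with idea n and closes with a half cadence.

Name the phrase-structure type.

phrase group

The second phrase closes with a half cadence, which is not stronger than the first phrase's perfect authentic cadence; without a weak→strong cadential pair there is no antecedent–consequent relationship, so this is a phrase group rather than a period.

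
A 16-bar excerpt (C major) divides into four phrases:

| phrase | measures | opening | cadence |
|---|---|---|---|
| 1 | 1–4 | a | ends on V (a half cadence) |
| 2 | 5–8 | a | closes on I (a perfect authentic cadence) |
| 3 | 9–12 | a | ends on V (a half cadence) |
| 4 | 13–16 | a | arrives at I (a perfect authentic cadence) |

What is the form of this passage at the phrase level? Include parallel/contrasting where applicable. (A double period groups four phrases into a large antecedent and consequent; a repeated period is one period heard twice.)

The cadence pattern HC–PAC–HC–PAC is weak–strong twice, and phrases 3–4 restate phrases 1–2: a period heard twice, not a double period (which would end weakly at phrase 2).

repeated period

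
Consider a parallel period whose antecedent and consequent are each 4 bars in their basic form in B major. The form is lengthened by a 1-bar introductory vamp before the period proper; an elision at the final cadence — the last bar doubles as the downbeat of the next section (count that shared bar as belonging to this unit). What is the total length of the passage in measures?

Basic parallel period: 4 + 4 = 8 bars.
8 (basic form) + 1 (introduction) = 9.
The elision shares a bar with the next section but does not change this unit's count.

9 measures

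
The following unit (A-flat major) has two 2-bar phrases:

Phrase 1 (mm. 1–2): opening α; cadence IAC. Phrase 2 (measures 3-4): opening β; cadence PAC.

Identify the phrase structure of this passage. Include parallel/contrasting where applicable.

contrasting period

Phrase 1 ends with an imperfect authentic cadence (weaker) and phrase 2 with a perfect authentic cadence (stronger): antecedent + consequent = a period.
The two phrases open with different material (α / β), so the period is contrasting.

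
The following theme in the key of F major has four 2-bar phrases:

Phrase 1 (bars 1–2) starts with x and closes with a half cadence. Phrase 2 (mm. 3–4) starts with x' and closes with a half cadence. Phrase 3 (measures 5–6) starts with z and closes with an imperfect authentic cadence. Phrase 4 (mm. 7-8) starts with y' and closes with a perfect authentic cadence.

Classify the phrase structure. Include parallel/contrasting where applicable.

contrasting double period

Four phrases in two halves: the first half (mm. 1–4) ends with a half cadence, the second (bars 5-8) with a perfect authentic cadence — a large antecedent–consequent pair, i.e. a double period.
Phrase 3 begins with different material from phrase 1, making it contrasting.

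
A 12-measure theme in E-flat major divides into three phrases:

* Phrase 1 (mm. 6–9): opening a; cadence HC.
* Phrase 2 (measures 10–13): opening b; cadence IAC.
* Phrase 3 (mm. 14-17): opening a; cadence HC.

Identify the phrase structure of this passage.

phrase group

The final phrase closes with a half cadence, which is not stronger than the preceding imperfect authentic cadence; the 3 phrases lack an overall antecedent–consequent design and so form a phrase group.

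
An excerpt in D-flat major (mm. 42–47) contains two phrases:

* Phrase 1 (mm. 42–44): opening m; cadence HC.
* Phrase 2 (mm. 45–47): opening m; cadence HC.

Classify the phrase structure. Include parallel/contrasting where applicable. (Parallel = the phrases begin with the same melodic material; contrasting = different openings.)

Both phrases have the same opening (m) and the same cadence (half cadence): the second is a restatement, not a consequent, so this is a repeated phrase rather than a period.

repeated phrase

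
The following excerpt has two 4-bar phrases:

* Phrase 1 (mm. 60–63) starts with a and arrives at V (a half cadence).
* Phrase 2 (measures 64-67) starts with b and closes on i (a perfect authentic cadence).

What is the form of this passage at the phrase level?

Phrase 1 ends with a half cadence (weaker) and phrase 2 with a perfect authentic cadence (stronger): antecedent + consequent = a period.
The two phrases open with different material (a / b), so the period is contrasting.

contrasting period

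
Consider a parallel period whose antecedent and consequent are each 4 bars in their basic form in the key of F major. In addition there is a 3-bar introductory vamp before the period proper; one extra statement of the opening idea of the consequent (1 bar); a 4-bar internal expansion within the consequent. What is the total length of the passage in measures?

Basic parallel period: 4 + 4 = 8 bars.
8 (basic form) + 3 (introduction) + 1 (extra statement) + 4 (internal expansion) = 16.

16 measures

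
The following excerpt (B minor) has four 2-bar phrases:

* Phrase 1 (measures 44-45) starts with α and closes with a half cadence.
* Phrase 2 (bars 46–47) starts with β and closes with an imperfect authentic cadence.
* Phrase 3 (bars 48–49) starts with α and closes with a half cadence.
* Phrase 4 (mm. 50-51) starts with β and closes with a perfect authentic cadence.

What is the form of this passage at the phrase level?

Four phrases in two halves: the first half (mm. 44–47) ends with an imperfect authentic cadence, the second (measures 48–51) with a perfect authentic cadence — a large antecedent–consequent pair, i.e. a double period.
Phrase 3 begins with the same material as phrase 1, making it parallel.

parallel double period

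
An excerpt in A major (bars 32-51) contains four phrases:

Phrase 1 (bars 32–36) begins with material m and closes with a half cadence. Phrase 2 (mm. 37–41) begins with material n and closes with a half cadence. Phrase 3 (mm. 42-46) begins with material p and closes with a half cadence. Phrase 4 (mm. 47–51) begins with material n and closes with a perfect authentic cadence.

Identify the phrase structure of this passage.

Four phrases in two halves: the first half (bars 32-41) ends with a half cadence, the second (measures 42-51) with a perfect authentic cadence — a large antecedent–consequent pair, i.e. a double period.
Phrase 3 begins with different material from phrase 1, making it contrasting.

contrasting double period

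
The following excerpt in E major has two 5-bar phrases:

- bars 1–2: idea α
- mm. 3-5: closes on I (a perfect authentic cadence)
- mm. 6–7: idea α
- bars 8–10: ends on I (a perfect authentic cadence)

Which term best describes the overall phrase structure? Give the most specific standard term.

Both phrases have the same opening (α) and the same cadence (perfect authentic cadence): the second is a restatement, not a consequent, so this is a repeated phrase rather than a period.

repeated phrase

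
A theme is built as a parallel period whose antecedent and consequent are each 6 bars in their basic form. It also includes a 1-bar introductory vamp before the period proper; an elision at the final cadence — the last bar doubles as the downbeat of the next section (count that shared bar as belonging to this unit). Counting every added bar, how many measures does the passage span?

13 measures

Basic parallel period: 6 + 6 = 12 bars.
12 (basic form) + 1 (introduction) = 13.
The elision shares a bar with the next section but does not change this unit's count.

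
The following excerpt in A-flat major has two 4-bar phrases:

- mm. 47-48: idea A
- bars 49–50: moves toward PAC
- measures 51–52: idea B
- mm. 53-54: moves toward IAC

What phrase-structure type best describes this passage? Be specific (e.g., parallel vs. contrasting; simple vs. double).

phrase group

The second phrase closes with an imperfect authentic cadence, which is not stronger than the first phrase's perfect authentic cadence; without a weak→strong cadential pair there is no antecedent–consequent relationship, so this is a phrase group rather than a period.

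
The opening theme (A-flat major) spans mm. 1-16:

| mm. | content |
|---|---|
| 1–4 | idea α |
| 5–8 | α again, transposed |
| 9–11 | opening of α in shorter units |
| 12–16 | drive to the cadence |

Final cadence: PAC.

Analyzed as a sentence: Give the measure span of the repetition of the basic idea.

The presentation of a sentence is the basic idea (mm. 1-4) plus its repetition (measures 5–8); the repetition of the basic idea is therefore measures 5–8.

measures 5–8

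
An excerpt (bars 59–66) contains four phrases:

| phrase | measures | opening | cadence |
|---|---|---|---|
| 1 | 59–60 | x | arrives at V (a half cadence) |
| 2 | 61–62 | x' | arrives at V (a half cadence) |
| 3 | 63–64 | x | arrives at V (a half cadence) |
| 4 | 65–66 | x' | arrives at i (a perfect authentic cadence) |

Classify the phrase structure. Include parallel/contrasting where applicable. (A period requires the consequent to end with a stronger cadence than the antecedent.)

parallel double period

Four phrases in two halves: the first half (bars 59-62) ends with a half cadence, the second (bars 63–66) with a perfect authentic cadence — a large antecedent–consequent pair, i.e. a double period.
Phrase 3 begins with the same material as phrase 1, making it parallel.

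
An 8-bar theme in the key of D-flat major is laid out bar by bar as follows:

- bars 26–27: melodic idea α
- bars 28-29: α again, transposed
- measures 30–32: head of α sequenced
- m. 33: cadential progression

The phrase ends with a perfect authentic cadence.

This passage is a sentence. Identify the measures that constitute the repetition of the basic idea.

measures 28–29

The presentation of a sentence is the basic idea (bars 26–27) plus its repetition (bars 28-29); the repetition of the basic idea is therefore mm. 28-29.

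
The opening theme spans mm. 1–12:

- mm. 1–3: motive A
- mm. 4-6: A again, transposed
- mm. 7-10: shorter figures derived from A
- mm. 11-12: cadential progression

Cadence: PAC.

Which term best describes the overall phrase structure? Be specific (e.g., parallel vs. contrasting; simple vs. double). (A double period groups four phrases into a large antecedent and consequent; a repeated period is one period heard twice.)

sentence

Basic idea (bars 1–3) + its repetition (mm. 4-6) form the presentation; fragmentation and cadence (mm. 7–12) form the continuation — the 12-bar whole is a sentence.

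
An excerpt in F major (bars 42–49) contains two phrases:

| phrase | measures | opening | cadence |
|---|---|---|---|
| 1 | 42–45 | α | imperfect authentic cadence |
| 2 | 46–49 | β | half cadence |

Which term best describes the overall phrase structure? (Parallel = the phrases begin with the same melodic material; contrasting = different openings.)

The second phrase closes with a half cadence, which is not stronger than the first phrase's imperfect authentic cadence; without a weak→strong cadential pair there is no antecedent–consequent relationship, so this is a phrase group rather than a period.

phrase group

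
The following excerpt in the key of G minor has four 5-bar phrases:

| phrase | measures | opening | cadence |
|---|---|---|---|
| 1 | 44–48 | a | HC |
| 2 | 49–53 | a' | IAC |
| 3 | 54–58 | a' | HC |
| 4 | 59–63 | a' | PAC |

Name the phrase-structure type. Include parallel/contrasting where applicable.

Four phrases in two halves: the first half (mm. 44–53) ends with an imperfect authentic cadence, the second (mm. 54–63) with a perfect authentic cadence — a large antecedent–consequent pair, i.e. a double period.
Phrase 3 begins with the same material as phrase 1, making it parallel.

parallel double period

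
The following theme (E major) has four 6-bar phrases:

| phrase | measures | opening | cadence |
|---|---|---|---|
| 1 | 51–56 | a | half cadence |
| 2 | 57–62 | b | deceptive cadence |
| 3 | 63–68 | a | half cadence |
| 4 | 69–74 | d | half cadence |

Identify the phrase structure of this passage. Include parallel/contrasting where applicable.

phrase group

Phrase 4 ends with a half cadence, no stronger than phrase 2's deceptive cadence, so the four phrases do not form a double period; nor do phrases 3–4 duplicate 1–2, so it is not a repeated period. With no phrase reaching a conclusive cadence, the passage is a phrase group.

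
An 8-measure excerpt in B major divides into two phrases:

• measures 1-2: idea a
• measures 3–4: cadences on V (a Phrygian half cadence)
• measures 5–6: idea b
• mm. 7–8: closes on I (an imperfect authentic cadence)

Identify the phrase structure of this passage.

Phrase 1 ends with a Phrygian half cadence (weaker) and phrase 2 with an imperfect authentic cadence (stronger): antecedent + consequent = a period.
The two phrases open with different material (a / b), so the period is contrasting.

contrasting period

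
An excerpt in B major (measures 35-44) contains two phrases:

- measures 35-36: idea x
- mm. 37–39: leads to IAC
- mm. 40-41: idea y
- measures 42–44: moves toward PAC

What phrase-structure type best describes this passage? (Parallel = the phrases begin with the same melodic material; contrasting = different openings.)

contrasting period

Phrase 1 ends with an imperfect authentic cadence (weaker) and phrase 2 with a perfect authentic cadence (stronger): antecedent + consequent = a period.
The two phrases open with different material (x / y), so the period is contrasting.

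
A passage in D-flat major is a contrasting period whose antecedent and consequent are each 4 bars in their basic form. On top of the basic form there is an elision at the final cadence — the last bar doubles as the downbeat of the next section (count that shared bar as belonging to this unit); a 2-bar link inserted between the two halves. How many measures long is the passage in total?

Basic contrasting period: 4 + 4 = 8 bars.
8 (basic form) + 2 (link) = 10.
The elision shares a bar with the next section but does not change this unit's count.

10 measures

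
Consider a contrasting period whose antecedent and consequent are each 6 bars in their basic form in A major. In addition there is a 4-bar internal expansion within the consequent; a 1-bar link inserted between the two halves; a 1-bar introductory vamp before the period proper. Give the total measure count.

18 measures

Basic contrasting period: 6 + 6 = 12 bars.
12 (basic form) + 4 (internal expansion) + 1 (link) + 1 (introduction) = 18.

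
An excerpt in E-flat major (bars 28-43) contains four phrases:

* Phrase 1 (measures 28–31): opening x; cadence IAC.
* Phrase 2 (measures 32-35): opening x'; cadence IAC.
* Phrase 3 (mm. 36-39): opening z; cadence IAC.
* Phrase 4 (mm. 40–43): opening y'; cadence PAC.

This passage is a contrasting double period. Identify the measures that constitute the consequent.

In a double period the four phrases pair into a large antecedent (phrases 1–2, ending imperfect authentic cadence) and a large consequent (phrases 3–4, ending perfect authentic cadence). The consequent spans measures 36-43.

measures 36–43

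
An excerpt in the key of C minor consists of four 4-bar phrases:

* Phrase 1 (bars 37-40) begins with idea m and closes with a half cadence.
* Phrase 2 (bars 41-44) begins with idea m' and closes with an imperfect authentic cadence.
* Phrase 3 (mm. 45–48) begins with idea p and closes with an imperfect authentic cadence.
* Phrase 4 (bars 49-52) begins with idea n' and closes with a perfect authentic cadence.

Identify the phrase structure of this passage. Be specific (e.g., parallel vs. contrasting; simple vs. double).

contrasting double period

Four phrases in two halves: the first half (mm. 37–44) ends with an imperfect authentic cadence, the second (measures 45–52) with a perfect authentic cadence — a large antecedent–consequent pair, i.e. a double period.
Phrase 3 begins with different material from phrase 1, making it contrasting.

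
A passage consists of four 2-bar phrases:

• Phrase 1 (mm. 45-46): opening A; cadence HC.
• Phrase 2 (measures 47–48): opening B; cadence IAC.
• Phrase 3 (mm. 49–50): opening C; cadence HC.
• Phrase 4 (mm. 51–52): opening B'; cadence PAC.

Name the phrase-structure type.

Four phrases in two halves: the first half (mm. 45–48) ends with an imperfect authentic cadence, the second (measures 49–52) with a perfect authentic cadence — a large antecedent–consequent pair, i.e. a double period.
Phrase 3 begins with different material from phrase 1, making it contrasting.

contrasting double period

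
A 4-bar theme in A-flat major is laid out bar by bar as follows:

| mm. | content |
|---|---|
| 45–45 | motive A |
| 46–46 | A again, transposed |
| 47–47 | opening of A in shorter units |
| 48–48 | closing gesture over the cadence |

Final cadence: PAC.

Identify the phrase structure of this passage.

Basic idea (m. 45) + its repetition (measure 46) form the presentation; fragmentation and cadence (mm. 47–48) form the continuation — the 4-bar whole is a sentence.

sentence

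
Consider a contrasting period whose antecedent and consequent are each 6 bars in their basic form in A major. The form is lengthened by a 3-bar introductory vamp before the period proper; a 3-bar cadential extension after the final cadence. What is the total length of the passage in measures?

18 measures

Basic contrasting period: 6 + 6 = 12 bars.
12 (basic form) + 3 (introduction) + 3 (cadential extension) = 18.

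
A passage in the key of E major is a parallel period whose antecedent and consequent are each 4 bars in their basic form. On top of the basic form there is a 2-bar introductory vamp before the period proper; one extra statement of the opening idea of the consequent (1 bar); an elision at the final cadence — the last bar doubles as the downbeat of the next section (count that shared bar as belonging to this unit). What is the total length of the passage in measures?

Basic parallel period: 4 + 4 = 8 bars.
8 (basic form) + 2 (introduction) + 1 (extra statement) = 11.
The elision shares a bar with the next section but does not change this unit's count.

11 measures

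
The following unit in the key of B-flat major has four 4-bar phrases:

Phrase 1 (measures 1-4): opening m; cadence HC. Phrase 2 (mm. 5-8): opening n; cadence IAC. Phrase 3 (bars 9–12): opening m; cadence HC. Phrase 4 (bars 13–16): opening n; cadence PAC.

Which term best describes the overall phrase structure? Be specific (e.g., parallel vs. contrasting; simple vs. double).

Four phrases in two halves: the first half (mm. 1-8) ends with an imperfect authentic cadence, the second (measures 9–16) with a perfect authentic cadence — a large antecedent–consequent pair, i.e. a double period.
Phrase 3 begins with the same material as phrase 1, making it parallel.

parallel double period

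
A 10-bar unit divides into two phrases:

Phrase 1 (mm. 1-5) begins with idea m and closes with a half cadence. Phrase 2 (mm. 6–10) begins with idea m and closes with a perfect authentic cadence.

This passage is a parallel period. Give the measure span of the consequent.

measures 6–10

The antecedent is the phrase ending with the weaker cadence (half cadence, phrase 1) and the consequent the one ending more conclusively (perfect authentic cadence, phrase 2); the consequent is mm. 6-10.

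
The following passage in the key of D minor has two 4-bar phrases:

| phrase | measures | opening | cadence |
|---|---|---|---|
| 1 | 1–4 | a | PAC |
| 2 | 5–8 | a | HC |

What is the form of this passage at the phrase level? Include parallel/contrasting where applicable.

The second phrase closes with a half cadence, which is not stronger than the first phrase's perfect authentic cadence; without a weak→strong cadential pair there is no antecedent–consequent relationship, so this is a phrase group rather than a period.

phrase group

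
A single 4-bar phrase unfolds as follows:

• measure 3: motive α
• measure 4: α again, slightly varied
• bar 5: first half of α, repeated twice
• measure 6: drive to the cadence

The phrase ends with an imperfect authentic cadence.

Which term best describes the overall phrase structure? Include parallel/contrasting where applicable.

Basic idea (measure 3) + its repetition (measure 4) form the presentation; fragmentation and cadence (bars 5–6) form the continuation — the 4-bar whole is a sentence.

sentence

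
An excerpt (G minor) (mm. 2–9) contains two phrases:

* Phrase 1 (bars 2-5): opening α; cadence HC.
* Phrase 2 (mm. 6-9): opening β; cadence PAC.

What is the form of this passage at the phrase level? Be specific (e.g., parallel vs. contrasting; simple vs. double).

contrasting period

Phrase 1 ends with a half cadence (weaker) and phrase 2 with a perfect authentic cadence (stronger): antecedent + consequent = a period.
The two phrases open with different material (α / β), so the period is contrasting.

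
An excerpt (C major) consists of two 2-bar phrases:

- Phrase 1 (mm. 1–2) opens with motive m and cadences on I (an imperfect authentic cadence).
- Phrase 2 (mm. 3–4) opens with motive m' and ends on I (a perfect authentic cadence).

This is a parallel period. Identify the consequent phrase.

The phrase ending with the weaker cadence (imperfect authentic cadence) is the antecedent; the one ending more conclusively (perfect authentic cadence) is the consequent. The consequent is phrase 2.

phrase 2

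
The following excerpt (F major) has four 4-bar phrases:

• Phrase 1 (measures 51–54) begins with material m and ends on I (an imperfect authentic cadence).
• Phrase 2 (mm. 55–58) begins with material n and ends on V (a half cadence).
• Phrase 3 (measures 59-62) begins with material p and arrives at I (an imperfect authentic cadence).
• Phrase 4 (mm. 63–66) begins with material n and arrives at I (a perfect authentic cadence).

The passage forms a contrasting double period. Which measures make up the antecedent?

In a double period the first pair of phrases (ending half cadence) is the large antecedent and the second pair (ending perfect authentic cadence) is the large consequent; the antecedent is measures 51–58.

measures 51–58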